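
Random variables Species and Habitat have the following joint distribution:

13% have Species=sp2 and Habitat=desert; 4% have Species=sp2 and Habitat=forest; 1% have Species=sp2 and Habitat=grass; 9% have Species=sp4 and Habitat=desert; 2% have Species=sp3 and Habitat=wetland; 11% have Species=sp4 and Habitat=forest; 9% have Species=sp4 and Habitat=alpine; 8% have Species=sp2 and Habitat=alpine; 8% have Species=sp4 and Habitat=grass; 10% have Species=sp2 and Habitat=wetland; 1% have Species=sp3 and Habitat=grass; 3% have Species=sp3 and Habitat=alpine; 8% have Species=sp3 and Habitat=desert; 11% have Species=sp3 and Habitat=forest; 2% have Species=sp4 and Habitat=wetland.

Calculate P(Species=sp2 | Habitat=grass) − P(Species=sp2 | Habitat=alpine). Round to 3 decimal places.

P(Habitat=grass) = 0.01 + 0.01 + 0.08 = 0.10; P(Species=sp2 | Habitat=grass) = 0.01/0.10 = 0.1000.
P(Habitat=alpine) = 0.08 + 0.03 + 0.09 = 0.20; P(Species=sp2 | Habitat=alpine) = 0.08/0.20 = 0.4000.
Difference = -0.300.

-0.300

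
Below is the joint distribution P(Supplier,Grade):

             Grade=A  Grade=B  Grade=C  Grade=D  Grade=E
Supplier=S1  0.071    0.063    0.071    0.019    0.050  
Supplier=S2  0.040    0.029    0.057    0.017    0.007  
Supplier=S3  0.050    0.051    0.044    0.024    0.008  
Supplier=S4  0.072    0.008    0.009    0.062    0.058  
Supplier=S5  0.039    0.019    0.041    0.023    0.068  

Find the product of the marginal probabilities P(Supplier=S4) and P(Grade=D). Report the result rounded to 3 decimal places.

P(Supplier=S4) = 0.072 + 0.008 + 0.009 + 0.062 + 0.058 = 0.209.
P(Grade=D) = 0.019 + 0.017 + 0.024 + 0.062 + 0.023 = 0.145.
Product: 0.209 × 0.145 = 0.030.

0.030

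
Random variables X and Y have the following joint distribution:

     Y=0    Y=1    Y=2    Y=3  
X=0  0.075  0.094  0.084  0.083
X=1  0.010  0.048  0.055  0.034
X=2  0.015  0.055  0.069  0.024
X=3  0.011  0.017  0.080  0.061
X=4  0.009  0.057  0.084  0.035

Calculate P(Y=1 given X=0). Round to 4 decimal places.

P(X=0) = 0.075 + 0.094 + 0.084 + 0.083 = 0.336.
P(Y=1 | X=0) = 0.094/0.336 = 0.2798.

0.2798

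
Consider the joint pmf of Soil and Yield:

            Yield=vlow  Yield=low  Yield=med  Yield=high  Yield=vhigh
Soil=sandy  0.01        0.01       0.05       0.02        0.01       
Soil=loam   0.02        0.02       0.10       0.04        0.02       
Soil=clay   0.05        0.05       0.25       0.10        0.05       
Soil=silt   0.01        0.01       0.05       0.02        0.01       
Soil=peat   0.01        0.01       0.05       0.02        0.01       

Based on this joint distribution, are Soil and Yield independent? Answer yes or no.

Every cell satisfies P(Soil,Yield) = P(Soil)·P(Yield). For instance P(Soil=peat) = 0.10, P(Yield=med) = 0.50, and 0.10×0.50 = 0.05 matches the joint entry. So Soil and Yield are independent.

yes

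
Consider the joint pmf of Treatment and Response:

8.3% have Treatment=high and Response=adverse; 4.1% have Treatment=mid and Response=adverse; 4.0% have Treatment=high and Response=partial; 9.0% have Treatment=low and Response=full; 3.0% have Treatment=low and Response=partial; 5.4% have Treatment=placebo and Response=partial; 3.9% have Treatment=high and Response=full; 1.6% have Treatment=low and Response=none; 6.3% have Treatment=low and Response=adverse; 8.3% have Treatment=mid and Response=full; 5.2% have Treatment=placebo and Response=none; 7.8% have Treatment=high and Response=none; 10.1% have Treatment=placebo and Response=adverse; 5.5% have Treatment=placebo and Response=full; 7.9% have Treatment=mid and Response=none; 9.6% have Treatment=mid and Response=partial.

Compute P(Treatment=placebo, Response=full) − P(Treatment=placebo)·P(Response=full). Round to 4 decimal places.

-0.0150

P(Treatment=placebo) = 0.052 + 0.054 + 0.055 + 0.101 = 0.262.
P(Response=full) = 0.055 + 0.090 + 0.083 + 0.039 = 0.267.
P(Treatment=placebo, Response=full) − P(Treatment=placebo)P(Response=full) = 0.055 − 0.262×0.267 = -0.0150.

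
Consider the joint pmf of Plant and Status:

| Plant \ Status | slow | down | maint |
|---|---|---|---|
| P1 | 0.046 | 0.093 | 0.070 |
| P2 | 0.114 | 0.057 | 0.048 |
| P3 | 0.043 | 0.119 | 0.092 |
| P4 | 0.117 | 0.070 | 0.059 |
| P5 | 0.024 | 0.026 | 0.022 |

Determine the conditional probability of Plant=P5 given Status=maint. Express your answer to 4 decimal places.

P(Status=maint) = 0.070 + 0.048 + 0.092 + 0.059 + 0.022 = 0.291.
P(Plant=P5 | Status=maint) = 0.022/0.291 = 0.0756.

0.0756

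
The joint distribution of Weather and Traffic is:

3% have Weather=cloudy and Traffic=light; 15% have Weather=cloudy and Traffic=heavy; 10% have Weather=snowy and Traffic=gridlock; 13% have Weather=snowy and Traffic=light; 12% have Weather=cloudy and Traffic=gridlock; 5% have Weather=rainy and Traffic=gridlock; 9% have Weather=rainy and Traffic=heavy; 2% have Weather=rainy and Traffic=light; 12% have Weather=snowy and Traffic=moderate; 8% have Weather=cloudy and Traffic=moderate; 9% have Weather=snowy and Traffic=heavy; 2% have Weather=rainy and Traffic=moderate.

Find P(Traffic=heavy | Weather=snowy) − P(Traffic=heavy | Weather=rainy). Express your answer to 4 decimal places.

P(Weather=snowy) = 0.13 + 0.12 + 0.09 + 0.10 = 0.44; P(Traffic=heavy | Weather=snowy) = 0.09/0.44 = 0.20455.
P(Weather=rainy) = 0.02 + 0.02 + 0.09 + 0.05 = 0.18; P(Traffic=heavy | Weather=rainy) = 0.09/0.18 = 0.50000.
Difference = -0.2955.

-0.2955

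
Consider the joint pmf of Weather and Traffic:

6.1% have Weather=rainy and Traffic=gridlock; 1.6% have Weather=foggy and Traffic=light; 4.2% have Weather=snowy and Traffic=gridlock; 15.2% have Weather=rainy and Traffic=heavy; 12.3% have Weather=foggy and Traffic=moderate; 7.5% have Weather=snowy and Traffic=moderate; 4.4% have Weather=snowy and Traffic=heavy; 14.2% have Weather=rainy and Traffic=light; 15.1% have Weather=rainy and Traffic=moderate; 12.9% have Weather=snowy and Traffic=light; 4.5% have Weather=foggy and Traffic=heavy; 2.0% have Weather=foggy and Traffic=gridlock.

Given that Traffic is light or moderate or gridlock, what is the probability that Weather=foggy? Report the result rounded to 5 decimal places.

P(Traffic=light) = 0.142 + 0.129 + 0.016 = 0.287.
P(Traffic=moderate) = 0.151 + 0.075 + 0.123 = 0.349.
P(Traffic=gridlock) = 0.061 + 0.042 + 0.020 = 0.123.
P(Traffic ∈ {light, moderate, gridlock}) = 0.287 + 0.349 + 0.123 = 0.759; P(Weather=foggy, Traffic ∈ {light, moderate, gridlock}) = 0.016 + 0.123 + 0.020 = 0.159.
P(Weather=foggy | Traffic ∈ {light, moderate, gridlock}) = 0.159/0.759 = 0.20949.

0.20949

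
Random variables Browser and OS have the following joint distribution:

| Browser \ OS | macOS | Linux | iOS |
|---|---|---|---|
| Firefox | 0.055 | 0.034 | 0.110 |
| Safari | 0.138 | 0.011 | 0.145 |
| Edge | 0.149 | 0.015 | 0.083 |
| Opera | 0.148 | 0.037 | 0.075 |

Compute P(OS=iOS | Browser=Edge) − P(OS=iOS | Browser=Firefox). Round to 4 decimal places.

-0.2167

P(Browser=Edge) = 0.149 + 0.015 + 0.083 = 0.247; P(OS=iOS | Browser=Edge) = 0.083/0.247 = 0.33603.
P(Browser=Firefox) = 0.055 + 0.034 + 0.110 = 0.199; P(OS=iOS | Browser=Firefox) = 0.110/0.199 = 0.55276.
Difference = -0.2167.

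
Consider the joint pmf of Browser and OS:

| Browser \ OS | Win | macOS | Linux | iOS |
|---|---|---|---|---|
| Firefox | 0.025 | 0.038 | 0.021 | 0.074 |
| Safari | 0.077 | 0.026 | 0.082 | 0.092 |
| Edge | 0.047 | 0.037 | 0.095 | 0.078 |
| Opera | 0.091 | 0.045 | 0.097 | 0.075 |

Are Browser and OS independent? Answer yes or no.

no

P(Browser=Firefox) = 0.158 and P(OS=Linux) = 0.295, so their product is 0.04661, but P(Browser=Firefox, OS=Linux) = 0.021. Since these differ, Browser and OS are not independent.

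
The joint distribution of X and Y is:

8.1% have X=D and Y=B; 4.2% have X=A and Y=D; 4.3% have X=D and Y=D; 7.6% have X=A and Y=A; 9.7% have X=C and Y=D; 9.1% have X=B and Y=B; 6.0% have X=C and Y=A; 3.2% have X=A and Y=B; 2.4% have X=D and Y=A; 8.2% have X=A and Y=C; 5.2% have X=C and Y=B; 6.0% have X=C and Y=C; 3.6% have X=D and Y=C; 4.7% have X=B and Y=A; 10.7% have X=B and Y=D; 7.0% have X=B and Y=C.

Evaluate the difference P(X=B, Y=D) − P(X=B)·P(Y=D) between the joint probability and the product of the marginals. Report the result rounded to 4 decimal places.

P(X=B) = 0.047 + 0.091 + 0.070 + 0.107 = 0.315.
P(Y=D) = 0.042 + 0.107 + 0.097 + 0.043 = 0.289.
P(X=B, Y=D) − P(X=B)P(Y=D) = 0.107 − 0.315×0.289 = 0.0160.

0.0160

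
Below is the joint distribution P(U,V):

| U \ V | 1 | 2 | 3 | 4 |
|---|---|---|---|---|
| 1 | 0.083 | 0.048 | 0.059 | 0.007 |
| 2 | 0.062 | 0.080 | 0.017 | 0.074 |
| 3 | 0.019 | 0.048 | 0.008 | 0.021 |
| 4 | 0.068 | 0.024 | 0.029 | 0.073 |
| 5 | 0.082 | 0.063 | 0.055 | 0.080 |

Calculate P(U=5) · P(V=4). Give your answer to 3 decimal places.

0.071

P(U=5) = 0.082 + 0.063 + 0.055 + 0.080 = 0.280.
P(V=4) = 0.007 + 0.074 + 0.021 + 0.073 + 0.080 = 0.255.
Product: 0.280 × 0.255 = 0.071.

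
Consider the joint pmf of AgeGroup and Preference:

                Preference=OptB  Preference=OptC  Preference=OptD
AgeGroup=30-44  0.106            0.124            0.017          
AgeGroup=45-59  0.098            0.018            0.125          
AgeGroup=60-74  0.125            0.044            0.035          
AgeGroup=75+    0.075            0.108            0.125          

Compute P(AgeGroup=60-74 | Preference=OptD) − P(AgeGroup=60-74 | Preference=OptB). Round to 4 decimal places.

-0.1935

P(Preference=OptD) = 0.017 + 0.125 + 0.035 + 0.125 = 0.302; P(AgeGroup=60-74 | Preference=OptD) = 0.035/0.302 = 0.11589.
P(Preference=OptB) = 0.106 + 0.098 + 0.125 + 0.075 = 0.404; P(AgeGroup=60-74 | Preference=OptB) = 0.125/0.404 = 0.30941.
Difference = -0.1935.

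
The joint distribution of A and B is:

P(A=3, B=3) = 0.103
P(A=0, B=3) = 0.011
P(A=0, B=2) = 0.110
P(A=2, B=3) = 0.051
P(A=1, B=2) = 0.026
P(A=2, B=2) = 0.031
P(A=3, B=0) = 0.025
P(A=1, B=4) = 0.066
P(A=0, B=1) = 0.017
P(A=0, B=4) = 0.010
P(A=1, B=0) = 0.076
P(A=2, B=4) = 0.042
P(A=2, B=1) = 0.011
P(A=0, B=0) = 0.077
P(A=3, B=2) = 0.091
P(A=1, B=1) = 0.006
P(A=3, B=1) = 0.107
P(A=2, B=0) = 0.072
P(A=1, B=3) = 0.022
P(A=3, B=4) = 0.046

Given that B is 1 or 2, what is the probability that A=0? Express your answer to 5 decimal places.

0.31830

P(B=1) = 0.017 + 0.006 + 0.011 + 0.107 = 0.141.
P(B=2) = 0.110 + 0.026 + 0.031 + 0.091 = 0.258.
P(B ∈ {1, 2}) = 0.141 + 0.258 = 0.399; P(A=0, B ∈ {1, 2}) = 0.017 + 0.110 = 0.127.
P(A=0 | B ∈ {1, 2}) = 0.127/0.399 = 0.31830.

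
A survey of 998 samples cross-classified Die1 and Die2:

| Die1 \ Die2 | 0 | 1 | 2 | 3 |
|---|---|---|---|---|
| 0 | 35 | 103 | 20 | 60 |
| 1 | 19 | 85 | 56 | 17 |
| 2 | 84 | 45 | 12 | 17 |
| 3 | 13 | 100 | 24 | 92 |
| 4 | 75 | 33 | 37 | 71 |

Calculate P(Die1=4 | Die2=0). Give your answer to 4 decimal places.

Total with Die2=0: 35 + 19 + 84 + 13 + 75 = 226.
P(Die1=4 | Die2=0) = 75/226 = 0.3319.

0.3319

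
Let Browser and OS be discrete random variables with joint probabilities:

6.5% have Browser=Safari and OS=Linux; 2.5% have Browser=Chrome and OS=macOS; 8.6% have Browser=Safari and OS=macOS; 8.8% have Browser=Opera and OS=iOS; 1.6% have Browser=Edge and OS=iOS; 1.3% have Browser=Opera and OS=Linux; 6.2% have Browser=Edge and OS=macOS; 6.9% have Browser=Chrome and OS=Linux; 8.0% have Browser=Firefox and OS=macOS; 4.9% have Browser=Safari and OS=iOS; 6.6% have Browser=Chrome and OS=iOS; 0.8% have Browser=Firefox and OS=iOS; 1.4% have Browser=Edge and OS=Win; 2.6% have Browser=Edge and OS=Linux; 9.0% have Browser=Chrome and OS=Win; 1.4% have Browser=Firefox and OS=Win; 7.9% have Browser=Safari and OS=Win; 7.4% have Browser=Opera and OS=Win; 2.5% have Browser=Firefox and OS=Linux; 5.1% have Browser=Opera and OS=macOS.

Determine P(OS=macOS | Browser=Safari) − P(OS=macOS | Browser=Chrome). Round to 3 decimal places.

0.208

P(Browser=Safari) = 0.079 + 0.086 + 0.065 + 0.049 = 0.279; P(OS=macOS | Browser=Safari) = 0.086/0.279 = 0.3082.
P(Browser=Chrome) = 0.090 + 0.025 + 0.069 + 0.066 = 0.250; P(OS=macOS | Browser=Chrome) = 0.025/0.250 = 0.1000.
Difference = 0.208.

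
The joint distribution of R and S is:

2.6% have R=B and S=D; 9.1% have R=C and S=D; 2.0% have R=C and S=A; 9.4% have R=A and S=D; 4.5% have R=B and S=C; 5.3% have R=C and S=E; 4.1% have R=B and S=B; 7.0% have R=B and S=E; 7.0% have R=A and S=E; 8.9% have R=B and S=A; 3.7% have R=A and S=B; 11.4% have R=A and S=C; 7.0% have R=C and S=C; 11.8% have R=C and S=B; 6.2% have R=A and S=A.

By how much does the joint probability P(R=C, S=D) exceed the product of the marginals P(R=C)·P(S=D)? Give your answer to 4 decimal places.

P(R=C) = 0.020 + 0.118 + 0.070 + 0.091 + 0.053 = 0.352.
P(S=D) = 0.094 + 0.026 + 0.091 = 0.211.
P(R=C, S=D) − P(R=C)P(S=D) = 0.091 − 0.352×0.211 = 0.0167.

0.0167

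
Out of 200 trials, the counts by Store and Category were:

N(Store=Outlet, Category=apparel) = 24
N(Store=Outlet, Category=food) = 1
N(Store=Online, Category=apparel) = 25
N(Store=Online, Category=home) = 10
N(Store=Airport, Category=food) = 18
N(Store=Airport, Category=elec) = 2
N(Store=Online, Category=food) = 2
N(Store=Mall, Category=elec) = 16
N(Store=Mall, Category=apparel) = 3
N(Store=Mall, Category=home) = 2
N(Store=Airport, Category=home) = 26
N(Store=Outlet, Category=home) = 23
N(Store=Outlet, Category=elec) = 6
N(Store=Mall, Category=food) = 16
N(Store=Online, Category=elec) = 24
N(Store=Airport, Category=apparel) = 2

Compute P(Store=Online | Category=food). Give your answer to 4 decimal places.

Total with Category=food: 16 + 18 + 1 + 2 = 37.
P(Store=Online | Category=food) = 2/37 = 0.0541.

0.0541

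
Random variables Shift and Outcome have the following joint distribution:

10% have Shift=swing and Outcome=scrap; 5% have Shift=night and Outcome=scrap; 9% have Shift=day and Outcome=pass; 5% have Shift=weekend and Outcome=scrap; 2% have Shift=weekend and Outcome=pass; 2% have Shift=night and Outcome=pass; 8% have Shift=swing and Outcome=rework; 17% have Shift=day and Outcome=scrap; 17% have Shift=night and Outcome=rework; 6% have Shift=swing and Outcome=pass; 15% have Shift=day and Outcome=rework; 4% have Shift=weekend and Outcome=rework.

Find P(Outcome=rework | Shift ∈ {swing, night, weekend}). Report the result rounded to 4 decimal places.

0.4915

P(Shift=swing) = 0.06 + 0.08 + 0.10 = 0.24.
P(Shift=night) = 0.02 + 0.17 + 0.05 = 0.24.
P(Shift=weekend) = 0.02 + 0.04 + 0.05 = 0.11.
P(Shift ∈ {swing, night, weekend}) = 0.24 + 0.24 + 0.11 = 0.59; P(Outcome=rework, Shift ∈ {swing, night, weekend}) = 0.08 + 0.17 + 0.04 = 0.29.
P(Outcome=rework | Shift ∈ {swing, night, weekend}) = 0.29/0.59 = 0.4915.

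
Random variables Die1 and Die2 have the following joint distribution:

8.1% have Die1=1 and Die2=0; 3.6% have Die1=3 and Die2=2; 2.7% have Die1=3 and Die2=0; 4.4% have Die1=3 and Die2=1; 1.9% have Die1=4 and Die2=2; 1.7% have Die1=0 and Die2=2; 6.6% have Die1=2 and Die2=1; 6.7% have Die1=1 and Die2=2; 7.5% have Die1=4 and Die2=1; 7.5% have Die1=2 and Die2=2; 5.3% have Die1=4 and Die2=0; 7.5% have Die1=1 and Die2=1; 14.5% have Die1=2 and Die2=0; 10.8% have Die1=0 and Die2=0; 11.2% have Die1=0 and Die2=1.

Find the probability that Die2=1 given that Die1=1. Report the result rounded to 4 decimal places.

0.3363

P(Die1=1) = 0.081 + 0.075 + 0.067 = 0.223.
P(Die2=1 | Die1=1) = 0.075/0.223 = 0.3363.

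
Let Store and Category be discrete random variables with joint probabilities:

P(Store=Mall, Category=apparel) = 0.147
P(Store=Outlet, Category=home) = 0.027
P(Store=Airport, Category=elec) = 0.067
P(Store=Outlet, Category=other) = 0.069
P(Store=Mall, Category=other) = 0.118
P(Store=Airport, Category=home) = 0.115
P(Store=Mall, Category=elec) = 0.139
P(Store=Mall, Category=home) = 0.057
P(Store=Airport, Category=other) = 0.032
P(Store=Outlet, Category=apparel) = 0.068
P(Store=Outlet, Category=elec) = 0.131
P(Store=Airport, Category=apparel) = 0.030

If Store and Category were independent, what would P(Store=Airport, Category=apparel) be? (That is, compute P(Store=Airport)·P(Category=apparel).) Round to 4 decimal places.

0.0598

P(Store=Airport) = 0.030 + 0.067 + 0.115 + 0.032 = 0.244.
P(Category=apparel) = 0.147 + 0.030 + 0.068 = 0.245.
Product: 0.244 × 0.245 = 0.0598.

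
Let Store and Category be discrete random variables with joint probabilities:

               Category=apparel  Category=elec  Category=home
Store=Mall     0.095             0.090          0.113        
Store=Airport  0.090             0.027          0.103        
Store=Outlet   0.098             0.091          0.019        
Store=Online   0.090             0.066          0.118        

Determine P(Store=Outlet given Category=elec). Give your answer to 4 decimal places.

0.3321

P(Category=elec) = 0.090 + 0.027 + 0.091 + 0.066 = 0.274.
P(Store=Outlet | Category=elec) = 0.091/0.274 = 0.3321.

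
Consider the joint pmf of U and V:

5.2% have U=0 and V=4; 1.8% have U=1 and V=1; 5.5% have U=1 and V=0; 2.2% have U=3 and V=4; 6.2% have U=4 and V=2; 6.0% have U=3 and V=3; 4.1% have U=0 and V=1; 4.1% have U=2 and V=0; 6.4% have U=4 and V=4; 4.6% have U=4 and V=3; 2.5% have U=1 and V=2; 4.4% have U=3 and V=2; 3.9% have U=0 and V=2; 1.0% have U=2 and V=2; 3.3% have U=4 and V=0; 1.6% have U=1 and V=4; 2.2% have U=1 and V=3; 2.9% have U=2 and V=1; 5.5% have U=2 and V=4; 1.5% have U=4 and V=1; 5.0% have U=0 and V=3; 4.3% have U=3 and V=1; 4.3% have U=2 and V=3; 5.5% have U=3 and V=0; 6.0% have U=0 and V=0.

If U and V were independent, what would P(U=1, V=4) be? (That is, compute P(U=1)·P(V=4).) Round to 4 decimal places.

0.0284

P(U=1) = 0.055 + 0.018 + 0.025 + 0.022 + 0.016 = 0.136.
P(V=4) = 0.052 + 0.016 + 0.055 + 0.022 + 0.064 = 0.209.
Product: 0.136 × 0.209 = 0.0284.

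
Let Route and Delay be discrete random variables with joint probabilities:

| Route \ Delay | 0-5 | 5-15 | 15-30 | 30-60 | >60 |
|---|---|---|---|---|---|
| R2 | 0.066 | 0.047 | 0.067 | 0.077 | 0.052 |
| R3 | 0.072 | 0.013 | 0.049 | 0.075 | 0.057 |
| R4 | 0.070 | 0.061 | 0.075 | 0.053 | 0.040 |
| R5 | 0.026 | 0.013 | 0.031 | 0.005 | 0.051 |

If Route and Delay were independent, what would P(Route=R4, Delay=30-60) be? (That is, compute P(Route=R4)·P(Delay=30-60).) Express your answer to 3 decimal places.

0.063

P(Route=R4) = 0.070 + 0.061 + 0.075 + 0.053 + 0.040 = 0.299.
P(Delay=30-60) = 0.077 + 0.075 + 0.053 + 0.005 = 0.210.
Product: 0.299 × 0.210 = 0.063.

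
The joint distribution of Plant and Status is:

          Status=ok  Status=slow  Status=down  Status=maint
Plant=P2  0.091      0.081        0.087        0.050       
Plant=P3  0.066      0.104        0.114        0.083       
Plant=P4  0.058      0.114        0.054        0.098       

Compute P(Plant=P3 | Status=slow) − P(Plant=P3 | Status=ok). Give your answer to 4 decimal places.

P(Status=slow) = 0.081 + 0.104 + 0.114 = 0.299; P(Plant=P3 | Status=slow) = 0.104/0.299 = 0.34783.
P(Status=ok) = 0.091 + 0.066 + 0.058 = 0.215; P(Plant=P3 | Status=ok) = 0.066/0.215 = 0.30698.
Difference = 0.0408.

0.0408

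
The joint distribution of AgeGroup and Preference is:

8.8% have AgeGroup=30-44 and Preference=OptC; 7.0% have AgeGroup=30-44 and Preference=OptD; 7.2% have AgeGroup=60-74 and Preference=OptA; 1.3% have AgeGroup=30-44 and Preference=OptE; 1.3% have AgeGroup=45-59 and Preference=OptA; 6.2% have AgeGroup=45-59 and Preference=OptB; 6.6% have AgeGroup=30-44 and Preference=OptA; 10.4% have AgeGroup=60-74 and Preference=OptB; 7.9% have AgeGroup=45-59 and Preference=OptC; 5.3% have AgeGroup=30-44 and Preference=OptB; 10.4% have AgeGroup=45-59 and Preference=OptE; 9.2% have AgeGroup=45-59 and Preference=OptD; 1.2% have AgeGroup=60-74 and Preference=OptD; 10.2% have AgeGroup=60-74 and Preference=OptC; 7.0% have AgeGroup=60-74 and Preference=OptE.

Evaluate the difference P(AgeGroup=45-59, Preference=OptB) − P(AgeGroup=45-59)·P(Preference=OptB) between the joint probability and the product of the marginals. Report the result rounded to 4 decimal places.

P(AgeGroup=45-59) = 0.013 + 0.062 + 0.079 + 0.092 + 0.104 = 0.350.
P(Preference=OptB) = 0.053 + 0.062 + 0.104 = 0.219.
P(AgeGroup=45-59, Preference=OptB) − P(AgeGroup=45-59)P(Preference=OptB) = 0.062 − 0.350×0.219 = -0.0147.

-0.0147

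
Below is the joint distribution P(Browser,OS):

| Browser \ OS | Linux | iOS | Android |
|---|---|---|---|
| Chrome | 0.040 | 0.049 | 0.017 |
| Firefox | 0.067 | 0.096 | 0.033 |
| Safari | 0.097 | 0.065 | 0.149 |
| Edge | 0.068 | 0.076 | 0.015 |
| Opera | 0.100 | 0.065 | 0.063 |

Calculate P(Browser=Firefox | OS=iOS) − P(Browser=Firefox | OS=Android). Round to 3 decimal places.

P(OS=iOS) = 0.049 + 0.096 + 0.065 + 0.076 + 0.065 = 0.351; P(Browser=Firefox | OS=iOS) = 0.096/0.351 = 0.2735.
P(OS=Android) = 0.017 + 0.033 + 0.149 + 0.015 + 0.063 = 0.277; P(Browser=Firefox | OS=Android) = 0.033/0.277 = 0.1191.
Difference = 0.154.

0.154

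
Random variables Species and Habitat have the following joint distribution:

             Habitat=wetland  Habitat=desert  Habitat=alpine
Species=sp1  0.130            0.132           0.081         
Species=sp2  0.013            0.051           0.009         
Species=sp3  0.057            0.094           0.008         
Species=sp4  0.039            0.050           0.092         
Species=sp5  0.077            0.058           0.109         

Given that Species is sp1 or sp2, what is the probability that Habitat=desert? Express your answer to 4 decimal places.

0.4399

P(Species=sp1) = 0.130 + 0.132 + 0.081 = 0.343.
P(Species=sp2) = 0.013 + 0.051 + 0.009 = 0.073.
P(Species ∈ {sp1, sp2}) = 0.343 + 0.073 = 0.416; P(Habitat=desert, Species ∈ {sp1, sp2}) = 0.132 + 0.051 = 0.183.
P(Habitat=desert | Species ∈ {sp1, sp2}) = 0.183/0.416 = 0.4399.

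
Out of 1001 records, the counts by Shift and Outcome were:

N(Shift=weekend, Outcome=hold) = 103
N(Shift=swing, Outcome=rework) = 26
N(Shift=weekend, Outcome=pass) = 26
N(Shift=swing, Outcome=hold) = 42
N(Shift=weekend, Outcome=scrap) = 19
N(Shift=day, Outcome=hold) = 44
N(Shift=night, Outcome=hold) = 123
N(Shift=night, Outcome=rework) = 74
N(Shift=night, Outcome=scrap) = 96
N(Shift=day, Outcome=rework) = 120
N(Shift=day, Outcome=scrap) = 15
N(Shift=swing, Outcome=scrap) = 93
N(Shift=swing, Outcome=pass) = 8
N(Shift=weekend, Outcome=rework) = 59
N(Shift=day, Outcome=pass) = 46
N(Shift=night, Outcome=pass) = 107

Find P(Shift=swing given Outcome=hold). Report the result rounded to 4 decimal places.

0.1346

Total with Outcome=hold: 44 + 42 + 123 + 103 = 312.
P(Shift=swing | Outcome=hold) = 42/312 = 0.1346.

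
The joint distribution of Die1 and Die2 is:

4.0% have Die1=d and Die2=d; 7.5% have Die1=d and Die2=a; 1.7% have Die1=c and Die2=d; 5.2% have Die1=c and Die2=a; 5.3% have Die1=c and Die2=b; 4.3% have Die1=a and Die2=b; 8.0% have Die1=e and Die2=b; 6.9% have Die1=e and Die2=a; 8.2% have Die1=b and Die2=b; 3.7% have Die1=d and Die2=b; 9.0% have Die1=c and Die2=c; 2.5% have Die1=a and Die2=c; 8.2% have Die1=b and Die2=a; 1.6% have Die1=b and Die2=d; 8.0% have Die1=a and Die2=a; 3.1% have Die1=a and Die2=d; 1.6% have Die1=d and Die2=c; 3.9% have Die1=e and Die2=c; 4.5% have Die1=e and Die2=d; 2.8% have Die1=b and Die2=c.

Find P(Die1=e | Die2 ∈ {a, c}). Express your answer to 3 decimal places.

0.194

P(Die2=a) = 0.080 + 0.082 + 0.052 + 0.075 + 0.069 = 0.358.
P(Die2=c) = 0.025 + 0.028 + 0.090 + 0.016 + 0.039 = 0.198.
P(Die2 ∈ {a, c}) = 0.358 + 0.198 = 0.556; P(Die1=e, Die2 ∈ {a, c}) = 0.069 + 0.039 = 0.108.
P(Die1=e | Die2 ∈ {a, c}) = 0.108/0.556 = 0.194.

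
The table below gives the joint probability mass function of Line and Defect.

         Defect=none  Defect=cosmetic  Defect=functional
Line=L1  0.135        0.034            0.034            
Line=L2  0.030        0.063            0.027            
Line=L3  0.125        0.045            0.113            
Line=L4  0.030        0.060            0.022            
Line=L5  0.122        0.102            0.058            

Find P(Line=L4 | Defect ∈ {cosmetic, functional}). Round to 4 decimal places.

0.1470

P(Defect=cosmetic) = 0.034 + 0.063 + 0.045 + 0.060 + 0.102 = 0.304.
P(Defect=functional) = 0.034 + 0.027 + 0.113 + 0.022 + 0.058 = 0.254.
P(Defect ∈ {cosmetic, functional}) = 0.304 + 0.254 = 0.558; P(Line=L4, Defect ∈ {cosmetic, functional}) = 0.060 + 0.022 = 0.082.
P(Line=L4 | Defect ∈ {cosmetic, functional}) = 0.082/0.558 = 0.1470.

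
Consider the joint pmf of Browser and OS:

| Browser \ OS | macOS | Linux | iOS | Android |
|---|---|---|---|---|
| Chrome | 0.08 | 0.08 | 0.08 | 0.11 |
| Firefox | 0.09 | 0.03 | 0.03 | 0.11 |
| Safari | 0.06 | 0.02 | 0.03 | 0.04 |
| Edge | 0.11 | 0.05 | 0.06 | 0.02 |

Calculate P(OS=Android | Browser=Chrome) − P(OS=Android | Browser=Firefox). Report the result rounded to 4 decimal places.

P(Browser=Chrome) = 0.08 + 0.08 + 0.08 + 0.11 = 0.35; P(OS=Android | Browser=Chrome) = 0.11/0.35 = 0.31429.
P(Browser=Firefox) = 0.09 + 0.03 + 0.03 + 0.11 = 0.26; P(OS=Android | Browser=Firefox) = 0.11/0.26 = 0.42308.
Difference = -0.1088.

-0.1088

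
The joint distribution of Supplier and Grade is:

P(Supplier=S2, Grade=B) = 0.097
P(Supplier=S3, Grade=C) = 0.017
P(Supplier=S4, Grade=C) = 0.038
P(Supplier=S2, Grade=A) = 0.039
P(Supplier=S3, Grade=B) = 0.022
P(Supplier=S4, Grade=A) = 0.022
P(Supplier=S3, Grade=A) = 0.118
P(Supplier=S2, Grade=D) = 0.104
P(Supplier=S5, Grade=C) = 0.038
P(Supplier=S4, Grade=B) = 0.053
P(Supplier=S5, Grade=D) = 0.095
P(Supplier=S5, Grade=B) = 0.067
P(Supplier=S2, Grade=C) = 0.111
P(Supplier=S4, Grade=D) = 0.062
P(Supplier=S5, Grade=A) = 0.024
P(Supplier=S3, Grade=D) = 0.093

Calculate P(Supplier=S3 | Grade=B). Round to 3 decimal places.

P(Grade=B) = 0.097 + 0.022 + 0.053 + 0.067 = 0.239.
P(Supplier=S3 | Grade=B) = 0.022/0.239 = 0.092.

0.092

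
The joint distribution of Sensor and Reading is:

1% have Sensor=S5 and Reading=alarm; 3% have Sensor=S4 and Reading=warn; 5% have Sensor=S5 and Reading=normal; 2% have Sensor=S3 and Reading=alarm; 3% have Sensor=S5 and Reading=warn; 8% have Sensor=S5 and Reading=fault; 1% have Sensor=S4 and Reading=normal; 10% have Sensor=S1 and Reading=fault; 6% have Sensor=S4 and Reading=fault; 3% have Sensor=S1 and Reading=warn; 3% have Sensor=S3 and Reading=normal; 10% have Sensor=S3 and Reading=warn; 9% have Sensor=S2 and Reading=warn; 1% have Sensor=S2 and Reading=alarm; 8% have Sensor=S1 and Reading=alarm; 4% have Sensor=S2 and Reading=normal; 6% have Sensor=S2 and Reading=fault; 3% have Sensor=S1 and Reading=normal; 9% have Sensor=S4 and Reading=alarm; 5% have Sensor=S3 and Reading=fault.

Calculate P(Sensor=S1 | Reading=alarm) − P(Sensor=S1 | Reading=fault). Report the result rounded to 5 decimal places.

P(Reading=alarm) = 0.08 + 0.01 + 0.02 + 0.09 + 0.01 = 0.21; P(Sensor=S1 | Reading=alarm) = 0.08/0.21 = 0.380952.
P(Reading=fault) = 0.10 + 0.06 + 0.05 + 0.06 + 0.08 = 0.35; P(Sensor=S1 | Reading=fault) = 0.10/0.35 = 0.285714.
Difference = 0.09524.

0.09524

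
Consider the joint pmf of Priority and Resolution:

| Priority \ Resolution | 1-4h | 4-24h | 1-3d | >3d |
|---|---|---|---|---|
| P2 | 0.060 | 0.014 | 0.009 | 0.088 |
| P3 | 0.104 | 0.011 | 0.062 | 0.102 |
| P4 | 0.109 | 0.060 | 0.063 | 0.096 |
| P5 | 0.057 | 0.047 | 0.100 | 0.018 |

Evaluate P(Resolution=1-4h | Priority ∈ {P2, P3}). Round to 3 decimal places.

0.364

P(Priority=P2) = 0.060 + 0.014 + 0.009 + 0.088 = 0.171.
P(Priority=P3) = 0.104 + 0.011 + 0.062 + 0.102 = 0.279.
P(Priority ∈ {P2, P3}) = 0.171 + 0.279 = 0.450; P(Resolution=1-4h, Priority ∈ {P2, P3}) = 0.060 + 0.104 = 0.164.
P(Resolution=1-4h | Priority ∈ {P2, P3}) = 0.164/0.450 = 0.364.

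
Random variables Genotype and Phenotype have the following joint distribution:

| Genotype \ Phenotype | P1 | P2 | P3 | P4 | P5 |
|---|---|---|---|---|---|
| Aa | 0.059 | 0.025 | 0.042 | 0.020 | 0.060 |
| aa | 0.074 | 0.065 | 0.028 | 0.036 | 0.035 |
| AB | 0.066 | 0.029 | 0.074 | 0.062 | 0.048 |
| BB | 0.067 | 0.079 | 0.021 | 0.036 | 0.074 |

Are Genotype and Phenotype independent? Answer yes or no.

P(Genotype=AB) = 0.279 and P(Phenotype=P3) = 0.165, so their product is 0.04604, but P(Genotype=AB, Phenotype=P3) = 0.074. Since these differ, Genotype and Phenotype are not independent.

no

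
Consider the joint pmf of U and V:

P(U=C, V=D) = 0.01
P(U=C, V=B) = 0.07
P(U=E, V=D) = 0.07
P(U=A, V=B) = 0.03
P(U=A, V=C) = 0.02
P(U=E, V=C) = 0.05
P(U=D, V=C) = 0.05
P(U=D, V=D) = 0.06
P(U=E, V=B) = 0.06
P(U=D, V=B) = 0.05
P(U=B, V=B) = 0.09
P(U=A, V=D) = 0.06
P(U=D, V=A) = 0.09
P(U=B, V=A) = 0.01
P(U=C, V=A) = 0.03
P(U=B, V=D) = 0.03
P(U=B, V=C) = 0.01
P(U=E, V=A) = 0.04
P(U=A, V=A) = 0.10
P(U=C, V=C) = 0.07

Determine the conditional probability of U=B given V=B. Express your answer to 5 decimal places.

0.30000

P(V=B) = 0.03 + 0.09 + 0.07 + 0.05 + 0.06 = 0.30.
P(U=B | V=B) = 0.09/0.30 = 0.30000.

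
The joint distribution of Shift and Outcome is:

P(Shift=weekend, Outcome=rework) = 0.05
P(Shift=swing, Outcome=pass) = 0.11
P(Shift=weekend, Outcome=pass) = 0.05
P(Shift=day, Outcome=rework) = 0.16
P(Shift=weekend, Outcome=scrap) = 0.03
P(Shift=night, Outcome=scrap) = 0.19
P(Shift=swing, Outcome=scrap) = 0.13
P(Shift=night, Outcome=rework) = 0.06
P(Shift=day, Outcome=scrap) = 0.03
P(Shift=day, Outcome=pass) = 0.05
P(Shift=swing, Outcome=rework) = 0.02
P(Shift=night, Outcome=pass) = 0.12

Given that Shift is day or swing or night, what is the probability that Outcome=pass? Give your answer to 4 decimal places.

0.3218

P(Shift=day) = 0.05 + 0.16 + 0.03 = 0.24.
P(Shift=swing) = 0.11 + 0.02 + 0.13 = 0.26.
P(Shift=night) = 0.12 + 0.06 + 0.19 = 0.37.
P(Shift ∈ {day, swing, night}) = 0.24 + 0.26 + 0.37 = 0.87; P(Outcome=pass, Shift ∈ {day, swing, night}) = 0.05 + 0.11 + 0.12 = 0.28.
P(Outcome=pass | Shift ∈ {day, swing, night}) = 0.28/0.87 = 0.3218.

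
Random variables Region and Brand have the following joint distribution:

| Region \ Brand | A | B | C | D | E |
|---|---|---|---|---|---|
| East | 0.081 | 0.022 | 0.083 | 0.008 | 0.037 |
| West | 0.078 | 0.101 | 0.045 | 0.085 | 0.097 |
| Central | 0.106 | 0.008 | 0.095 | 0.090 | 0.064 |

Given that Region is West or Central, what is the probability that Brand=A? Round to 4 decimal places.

P(Region=West) = 0.078 + 0.101 + 0.045 + 0.085 + 0.097 = 0.406.
P(Region=Central) = 0.106 + 0.008 + 0.095 + 0.090 + 0.064 = 0.363.
P(Region ∈ {West, Central}) = 0.406 + 0.363 = 0.769; P(Brand=A, Region ∈ {West, Central}) = 0.078 + 0.106 = 0.184.
P(Brand=A | Region ∈ {West, Central}) = 0.184/0.769 = 0.2393.

0.2393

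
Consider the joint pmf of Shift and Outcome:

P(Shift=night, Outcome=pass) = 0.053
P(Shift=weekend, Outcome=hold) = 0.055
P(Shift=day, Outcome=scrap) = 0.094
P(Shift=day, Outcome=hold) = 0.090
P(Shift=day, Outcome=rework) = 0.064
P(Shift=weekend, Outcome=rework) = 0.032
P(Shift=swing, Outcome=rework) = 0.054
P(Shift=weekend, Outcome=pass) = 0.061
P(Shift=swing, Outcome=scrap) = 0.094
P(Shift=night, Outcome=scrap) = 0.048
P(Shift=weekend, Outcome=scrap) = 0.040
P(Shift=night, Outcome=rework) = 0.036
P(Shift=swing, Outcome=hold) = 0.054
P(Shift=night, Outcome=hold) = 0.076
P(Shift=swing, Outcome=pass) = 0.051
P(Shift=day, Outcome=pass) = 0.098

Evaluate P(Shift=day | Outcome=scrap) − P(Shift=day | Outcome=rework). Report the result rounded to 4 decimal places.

P(Outcome=scrap) = 0.094 + 0.094 + 0.048 + 0.040 = 0.276; P(Shift=day | Outcome=scrap) = 0.094/0.276 = 0.34058.
P(Outcome=rework) = 0.064 + 0.054 + 0.036 + 0.032 = 0.186; P(Shift=day | Outcome=rework) = 0.064/0.186 = 0.34409.
Difference = -0.0035.

-0.0035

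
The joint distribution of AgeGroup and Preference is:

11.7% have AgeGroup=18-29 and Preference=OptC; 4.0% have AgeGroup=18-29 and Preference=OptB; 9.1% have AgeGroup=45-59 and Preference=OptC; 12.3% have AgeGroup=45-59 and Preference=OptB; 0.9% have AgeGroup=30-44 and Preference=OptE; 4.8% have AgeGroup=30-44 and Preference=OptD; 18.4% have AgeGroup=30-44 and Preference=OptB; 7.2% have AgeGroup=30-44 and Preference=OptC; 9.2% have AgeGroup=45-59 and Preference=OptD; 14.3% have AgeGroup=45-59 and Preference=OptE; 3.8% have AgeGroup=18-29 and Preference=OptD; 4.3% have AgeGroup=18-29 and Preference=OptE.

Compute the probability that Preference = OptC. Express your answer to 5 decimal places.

P(Preference=OptC) = 0.117 + 0.072 + 0.091 = 0.280.

0.28000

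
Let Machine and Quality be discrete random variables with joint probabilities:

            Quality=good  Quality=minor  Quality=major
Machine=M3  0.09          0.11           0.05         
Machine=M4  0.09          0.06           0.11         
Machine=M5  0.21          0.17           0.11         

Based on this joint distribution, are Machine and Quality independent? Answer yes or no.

no

P(Machine=M4) = 0.26 and P(Quality=major) = 0.27, so their product is 0.0702, but P(Machine=M4, Quality=major) = 0.11. Since these differ, Machine and Quality are not independent.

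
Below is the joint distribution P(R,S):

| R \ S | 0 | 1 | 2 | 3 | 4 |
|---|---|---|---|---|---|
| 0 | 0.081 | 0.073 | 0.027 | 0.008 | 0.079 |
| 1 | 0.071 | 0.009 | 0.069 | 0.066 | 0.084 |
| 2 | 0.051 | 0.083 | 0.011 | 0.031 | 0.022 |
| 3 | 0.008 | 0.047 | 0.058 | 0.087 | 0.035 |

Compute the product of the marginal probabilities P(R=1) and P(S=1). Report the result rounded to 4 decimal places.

0.0634

P(R=1) = 0.071 + 0.009 + 0.069 + 0.066 + 0.084 = 0.299.
P(S=1) = 0.073 + 0.009 + 0.083 + 0.047 = 0.212.
Product: 0.299 × 0.212 = 0.0634.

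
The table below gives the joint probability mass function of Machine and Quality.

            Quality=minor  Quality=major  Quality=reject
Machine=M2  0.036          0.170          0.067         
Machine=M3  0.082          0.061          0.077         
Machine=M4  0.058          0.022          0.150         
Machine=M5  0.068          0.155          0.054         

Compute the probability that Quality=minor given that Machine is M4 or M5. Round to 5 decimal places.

0.24852

P(Machine=M4) = 0.058 + 0.022 + 0.150 = 0.230.
P(Machine=M5) = 0.068 + 0.155 + 0.054 = 0.277.
P(Machine ∈ {M4, M5}) = 0.230 + 0.277 = 0.507; P(Quality=minor, Machine ∈ {M4, M5}) = 0.058 + 0.068 = 0.126.
P(Quality=minor | Machine ∈ {M4, M5}) = 0.126/0.507 = 0.24852.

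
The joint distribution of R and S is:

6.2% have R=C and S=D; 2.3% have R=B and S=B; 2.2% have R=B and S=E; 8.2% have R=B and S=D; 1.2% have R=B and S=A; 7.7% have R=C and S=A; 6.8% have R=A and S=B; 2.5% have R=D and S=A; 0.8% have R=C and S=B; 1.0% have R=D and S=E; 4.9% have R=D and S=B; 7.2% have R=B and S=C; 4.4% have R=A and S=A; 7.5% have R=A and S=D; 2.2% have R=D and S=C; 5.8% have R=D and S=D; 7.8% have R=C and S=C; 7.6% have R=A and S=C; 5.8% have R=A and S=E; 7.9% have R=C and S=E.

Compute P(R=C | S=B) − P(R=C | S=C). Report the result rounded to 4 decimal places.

P(S=B) = 0.068 + 0.023 + 0.008 + 0.049 = 0.148; P(R=C | S=B) = 0.008/0.148 = 0.05405.
P(S=C) = 0.076 + 0.072 + 0.078 + 0.022 = 0.248; P(R=C | S=C) = 0.078/0.248 = 0.31452.
Difference = -0.2605.

-0.2605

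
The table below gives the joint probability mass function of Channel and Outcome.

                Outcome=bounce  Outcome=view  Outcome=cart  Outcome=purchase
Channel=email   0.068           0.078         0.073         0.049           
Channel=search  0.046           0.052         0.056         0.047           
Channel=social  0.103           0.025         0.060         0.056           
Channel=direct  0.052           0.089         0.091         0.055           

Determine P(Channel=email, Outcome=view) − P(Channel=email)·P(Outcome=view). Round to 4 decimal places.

P(Channel=email) = 0.068 + 0.078 + 0.073 + 0.049 = 0.268.
P(Outcome=view) = 0.078 + 0.052 + 0.025 + 0.089 = 0.244.
P(Channel=email, Outcome=view) − P(Channel=email)P(Outcome=view) = 0.078 − 0.268×0.244 = 0.0126.

0.0126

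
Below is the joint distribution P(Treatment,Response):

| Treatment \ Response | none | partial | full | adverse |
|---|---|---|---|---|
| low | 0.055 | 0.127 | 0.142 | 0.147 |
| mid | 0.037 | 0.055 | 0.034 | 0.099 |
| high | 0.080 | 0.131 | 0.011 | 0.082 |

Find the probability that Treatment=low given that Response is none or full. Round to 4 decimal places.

0.5487

P(Response=none) = 0.055 + 0.037 + 0.080 = 0.172.
P(Response=full) = 0.142 + 0.034 + 0.011 = 0.187.
P(Response ∈ {none, full}) = 0.172 + 0.187 = 0.359; P(Treatment=low, Response ∈ {none, full}) = 0.055 + 0.142 = 0.197.
P(Treatment=low | Response ∈ {none, full}) = 0.197/0.359 = 0.5487.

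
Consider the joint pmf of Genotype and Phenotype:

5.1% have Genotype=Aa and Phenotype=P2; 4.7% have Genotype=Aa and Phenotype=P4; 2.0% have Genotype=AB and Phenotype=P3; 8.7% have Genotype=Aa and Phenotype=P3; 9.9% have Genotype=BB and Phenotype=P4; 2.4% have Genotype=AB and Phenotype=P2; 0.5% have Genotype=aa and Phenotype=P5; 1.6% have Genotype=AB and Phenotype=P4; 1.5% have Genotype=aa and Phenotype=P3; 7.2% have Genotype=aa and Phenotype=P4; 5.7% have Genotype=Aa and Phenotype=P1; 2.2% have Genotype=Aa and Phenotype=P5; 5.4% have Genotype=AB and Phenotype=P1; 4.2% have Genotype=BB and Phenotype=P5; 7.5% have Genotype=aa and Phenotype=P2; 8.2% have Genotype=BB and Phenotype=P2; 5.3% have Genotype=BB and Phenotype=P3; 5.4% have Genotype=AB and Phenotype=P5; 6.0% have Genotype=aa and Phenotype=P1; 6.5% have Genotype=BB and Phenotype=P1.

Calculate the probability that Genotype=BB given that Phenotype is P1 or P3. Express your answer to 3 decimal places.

0.287

P(Phenotype=P1) = 0.057 + 0.060 + 0.054 + 0.065 = 0.236.
P(Phenotype=P3) = 0.087 + 0.015 + 0.020 + 0.053 = 0.175.
P(Phenotype ∈ {P1, P3}) = 0.236 + 0.175 = 0.411; P(Genotype=BB, Phenotype ∈ {P1, P3}) = 0.065 + 0.053 = 0.118.
P(Genotype=BB | Phenotype ∈ {P1, P3}) = 0.118/0.411 = 0.287.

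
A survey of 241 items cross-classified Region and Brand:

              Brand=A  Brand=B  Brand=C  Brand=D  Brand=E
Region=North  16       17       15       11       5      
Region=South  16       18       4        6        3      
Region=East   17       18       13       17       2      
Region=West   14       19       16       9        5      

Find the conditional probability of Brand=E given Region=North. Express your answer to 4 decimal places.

Total with Region=North: 16 + 17 + 15 + 11 + 5 = 64.
P(Brand=E | Region=North) = 5/64 = 0.0781.

0.0781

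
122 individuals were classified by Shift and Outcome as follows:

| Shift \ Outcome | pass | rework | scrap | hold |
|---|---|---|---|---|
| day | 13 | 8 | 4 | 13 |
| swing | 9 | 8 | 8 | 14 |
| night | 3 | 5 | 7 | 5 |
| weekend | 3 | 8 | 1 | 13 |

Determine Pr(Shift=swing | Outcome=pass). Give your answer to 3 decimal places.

Total with Outcome=pass: 13 + 9 + 3 + 3 = 28.
P(Shift=swing | Outcome=pass) = 9/28 = 0.321.

0.321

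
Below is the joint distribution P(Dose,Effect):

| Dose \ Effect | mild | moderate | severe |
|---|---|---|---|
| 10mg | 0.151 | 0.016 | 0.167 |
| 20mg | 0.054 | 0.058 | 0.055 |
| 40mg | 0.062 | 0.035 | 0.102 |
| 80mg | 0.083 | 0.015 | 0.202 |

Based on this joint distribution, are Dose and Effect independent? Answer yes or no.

no

P(Dose=80mg) = 0.300 and P(Effect=severe) = 0.526, so their product is 0.15780, but P(Dose=80mg, Effect=severe) = 0.202. Since these differ, Dose and Effect are not independent.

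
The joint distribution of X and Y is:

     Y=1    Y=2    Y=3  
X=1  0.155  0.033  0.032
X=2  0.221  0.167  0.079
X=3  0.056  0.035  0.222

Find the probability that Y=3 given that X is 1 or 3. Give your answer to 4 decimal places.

0.4765

P(X=1) = 0.155 + 0.033 + 0.032 = 0.220.
P(X=3) = 0.056 + 0.035 + 0.222 = 0.313.
P(X ∈ {1, 3}) = 0.220 + 0.313 = 0.533; P(Y=3, X ∈ {1, 3}) = 0.032 + 0.222 = 0.254.
P(Y=3 | X ∈ {1, 3}) = 0.254/0.533 = 0.4765.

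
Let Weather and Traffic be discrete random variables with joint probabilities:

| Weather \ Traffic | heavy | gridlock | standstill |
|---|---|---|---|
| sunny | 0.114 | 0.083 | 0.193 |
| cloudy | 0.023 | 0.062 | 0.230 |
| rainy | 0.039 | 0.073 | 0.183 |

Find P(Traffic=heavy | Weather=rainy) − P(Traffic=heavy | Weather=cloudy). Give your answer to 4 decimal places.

0.0592

P(Weather=rainy) = 0.039 + 0.073 + 0.183 = 0.295; P(Traffic=heavy | Weather=rainy) = 0.039/0.295 = 0.13220.
P(Weather=cloudy) = 0.023 + 0.062 + 0.230 = 0.315; P(Traffic=heavy | Weather=cloudy) = 0.023/0.315 = 0.07302.
Difference = 0.0592.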